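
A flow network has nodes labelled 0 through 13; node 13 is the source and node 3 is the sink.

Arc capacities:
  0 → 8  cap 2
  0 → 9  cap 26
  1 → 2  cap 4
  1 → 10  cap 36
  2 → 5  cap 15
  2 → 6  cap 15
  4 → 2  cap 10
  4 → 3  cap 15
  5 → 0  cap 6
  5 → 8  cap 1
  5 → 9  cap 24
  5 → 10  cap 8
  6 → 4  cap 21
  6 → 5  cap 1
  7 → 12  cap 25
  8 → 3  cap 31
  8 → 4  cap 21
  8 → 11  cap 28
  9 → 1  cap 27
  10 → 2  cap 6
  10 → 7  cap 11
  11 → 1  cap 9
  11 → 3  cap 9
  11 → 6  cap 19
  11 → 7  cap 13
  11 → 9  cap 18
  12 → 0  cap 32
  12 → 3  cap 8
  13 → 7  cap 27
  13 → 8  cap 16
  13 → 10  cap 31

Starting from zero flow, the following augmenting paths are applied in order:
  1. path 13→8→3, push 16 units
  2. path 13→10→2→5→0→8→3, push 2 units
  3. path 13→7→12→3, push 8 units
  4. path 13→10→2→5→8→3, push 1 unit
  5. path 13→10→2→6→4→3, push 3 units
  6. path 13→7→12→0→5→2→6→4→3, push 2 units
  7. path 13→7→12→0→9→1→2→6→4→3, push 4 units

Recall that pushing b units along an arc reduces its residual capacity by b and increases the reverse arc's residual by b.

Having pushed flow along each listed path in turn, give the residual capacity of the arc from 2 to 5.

Residual capacity of (2,5): 14

after path 1 (13→8→3, push 16): res(2,5)=15
after path 2 (13→10→2→5→0→8→3, push 2): res(2,5)=13
after path 3 (13→7→12→3, push 8): res(2,5)=13
after path 4 (13→10→2→5→8→3, push 1): res(2,5)=12
after path 5 (13→10→2→6→4→3, push 3): res(2,5)=12
after path 6 (13→7→12→0→5→2→6→4→3, push 2): res(2,5)=14
after path 7 (13→7→12→0→9→1→2→6→4→3, push 4): res(2,5)=14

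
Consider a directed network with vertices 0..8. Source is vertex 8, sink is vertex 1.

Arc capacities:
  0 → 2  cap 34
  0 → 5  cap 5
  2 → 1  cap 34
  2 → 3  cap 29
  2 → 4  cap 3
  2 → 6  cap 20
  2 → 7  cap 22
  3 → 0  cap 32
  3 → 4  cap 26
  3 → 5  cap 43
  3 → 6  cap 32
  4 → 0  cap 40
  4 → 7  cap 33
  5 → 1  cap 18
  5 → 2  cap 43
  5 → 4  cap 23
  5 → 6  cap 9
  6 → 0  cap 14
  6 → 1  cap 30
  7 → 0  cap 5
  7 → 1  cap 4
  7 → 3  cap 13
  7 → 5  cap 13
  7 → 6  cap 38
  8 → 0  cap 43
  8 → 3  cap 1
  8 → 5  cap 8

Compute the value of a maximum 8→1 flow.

augment #1: 8→5→1 bottleneck 8, total now 8
augment #2: 8→0→2→1 bottleneck 34, total now 42
augment #3: 8→0→5→1 bottleneck 5, total now 47
augment #4: 8→3→5→1 bottleneck 1, total now 48

Maximum flow value: 48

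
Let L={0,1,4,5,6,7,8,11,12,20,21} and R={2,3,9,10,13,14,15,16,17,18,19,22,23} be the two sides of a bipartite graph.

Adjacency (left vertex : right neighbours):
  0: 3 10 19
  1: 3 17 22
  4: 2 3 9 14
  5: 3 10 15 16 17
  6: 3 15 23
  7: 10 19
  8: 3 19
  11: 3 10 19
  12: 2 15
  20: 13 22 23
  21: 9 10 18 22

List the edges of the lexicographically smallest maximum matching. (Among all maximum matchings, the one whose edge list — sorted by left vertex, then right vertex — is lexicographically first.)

|M| = 10 (so the lex-smallest maximum matching has 10 edges)
process left vertices in ascending order; for each, take the smallest-labelled available neighbour that still permits 10 edges overall, or leave it unmatched if none does
lex-smallest matching: {0-3, 1-17, 4-2, 5-16, 6-23, 7-10, 8-19, 12-15, 20-13, 21-9}

Lex-smallest maximum matching: {(0,3), (1,17), (4,2), (5,16), (6,23), (7,10), (8,19), (12,15), (20,13), (21,9)}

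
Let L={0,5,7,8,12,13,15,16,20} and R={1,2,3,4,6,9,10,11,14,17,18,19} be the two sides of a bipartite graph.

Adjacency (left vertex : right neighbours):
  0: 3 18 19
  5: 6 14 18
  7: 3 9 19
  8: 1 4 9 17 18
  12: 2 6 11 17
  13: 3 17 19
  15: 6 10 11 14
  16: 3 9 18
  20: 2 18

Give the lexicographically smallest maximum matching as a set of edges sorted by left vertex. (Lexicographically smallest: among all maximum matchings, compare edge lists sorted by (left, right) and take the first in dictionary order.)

|M| = 9 (so the lex-smallest maximum matching has 9 edges)
process left vertices in ascending order; for each, take the smallest-labelled available neighbour that still permits 9 edges overall, or leave it unmatched if none does
lex-smallest matching: {0-3, 5-6, 7-9, 8-1, 12-11, 13-17, 15-10, 16-18, 20-2}

Lex-smallest maximum matching: {(0,3), (5,6), (7,9), (8,1), (12,11), (13,17), (15,10), (16,18), (20,2)}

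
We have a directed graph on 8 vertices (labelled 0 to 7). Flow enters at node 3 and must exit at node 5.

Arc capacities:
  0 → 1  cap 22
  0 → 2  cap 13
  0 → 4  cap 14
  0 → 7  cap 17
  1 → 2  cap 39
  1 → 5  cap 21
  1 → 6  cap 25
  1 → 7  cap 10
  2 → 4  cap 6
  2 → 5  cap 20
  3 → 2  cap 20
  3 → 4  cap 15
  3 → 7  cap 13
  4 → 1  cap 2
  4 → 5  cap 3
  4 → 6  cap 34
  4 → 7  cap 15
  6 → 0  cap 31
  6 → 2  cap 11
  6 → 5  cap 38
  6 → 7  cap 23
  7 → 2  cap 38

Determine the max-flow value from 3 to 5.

Maximum flow value: 41

augment #1: 3→2→5 bottleneck 20, total now 20
augment #2: 3→4→5 bottleneck 3, total now 23
augment #3: 3→4→1→5 bottleneck 2, total now 25
augment #4: 3→4→6→5 bottleneck 10, total now 35
augment #5: 3→7→2→4→6→5 bottleneck 6, total now 41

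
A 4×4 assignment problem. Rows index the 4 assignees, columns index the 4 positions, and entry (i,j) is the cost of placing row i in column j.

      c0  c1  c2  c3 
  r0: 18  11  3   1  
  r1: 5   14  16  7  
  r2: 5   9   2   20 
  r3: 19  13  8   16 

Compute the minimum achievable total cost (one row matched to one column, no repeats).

Minimum assignment cost: 21

optimal assignment: row0→col3 (cost 1), row1→col0 (cost 5), row2→col2 (cost 2), row3→col1 (cost 13)
total = 1 + 5 + 2 + 13 = 21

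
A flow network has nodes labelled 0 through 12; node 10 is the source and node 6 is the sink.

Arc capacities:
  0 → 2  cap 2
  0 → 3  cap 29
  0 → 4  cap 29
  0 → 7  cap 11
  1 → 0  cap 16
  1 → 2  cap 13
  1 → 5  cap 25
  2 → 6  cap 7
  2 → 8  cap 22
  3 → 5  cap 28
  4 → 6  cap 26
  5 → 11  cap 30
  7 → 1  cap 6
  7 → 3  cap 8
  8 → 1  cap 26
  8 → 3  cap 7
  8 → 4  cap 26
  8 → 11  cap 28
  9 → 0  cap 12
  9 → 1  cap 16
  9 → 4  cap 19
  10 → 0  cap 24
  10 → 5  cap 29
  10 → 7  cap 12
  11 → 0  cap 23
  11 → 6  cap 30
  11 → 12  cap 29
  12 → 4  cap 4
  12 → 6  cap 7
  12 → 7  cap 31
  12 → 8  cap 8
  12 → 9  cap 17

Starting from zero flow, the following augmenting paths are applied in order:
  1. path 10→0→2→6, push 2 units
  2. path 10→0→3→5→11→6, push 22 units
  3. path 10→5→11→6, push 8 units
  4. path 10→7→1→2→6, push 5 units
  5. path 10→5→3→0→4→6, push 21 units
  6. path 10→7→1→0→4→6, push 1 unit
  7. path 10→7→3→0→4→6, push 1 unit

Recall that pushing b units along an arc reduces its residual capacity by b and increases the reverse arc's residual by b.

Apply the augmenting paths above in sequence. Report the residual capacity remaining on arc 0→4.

after path 1 (10→0→2→6, push 2): res(0,4)=29
after path 2 (10→0→3→5→11→6, push 22): res(0,4)=29
after path 3 (10→5→11→6, push 8): res(0,4)=29
after path 4 (10→7→1→2→6, push 5): res(0,4)=29
after path 5 (10→5→3→0→4→6, push 21): res(0,4)=8
after path 6 (10→7→1→0→4→6, push 1): res(0,4)=7
after path 7 (10→7→3→0→4→6, push 1): res(0,4)=6

Residual capacity of (0,4): 6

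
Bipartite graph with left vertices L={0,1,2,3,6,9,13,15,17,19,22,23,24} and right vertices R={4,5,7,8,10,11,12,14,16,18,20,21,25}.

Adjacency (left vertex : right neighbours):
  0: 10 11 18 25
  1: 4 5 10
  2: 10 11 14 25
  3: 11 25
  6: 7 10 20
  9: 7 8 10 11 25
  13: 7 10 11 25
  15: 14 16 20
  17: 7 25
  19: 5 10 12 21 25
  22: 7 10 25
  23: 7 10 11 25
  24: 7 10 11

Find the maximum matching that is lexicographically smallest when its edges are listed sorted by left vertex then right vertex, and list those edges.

Lex-smallest maximum matching: {(0,18), (1,4), (2,14), (3,11), (6,20), (9,8), (13,7), (15,16), (17,25), (19,5), (22,10)}

|M| = 11 (so the lex-smallest maximum matching has 11 edges)
process left vertices in ascending order; for each, take the smallest-labelled available neighbour that still permits 11 edges overall, or leave it unmatched if none does
lex-smallest matching: {0-18, 1-4, 2-14, 3-11, 6-20, 9-8, 13-7, 15-16, 17-25, 19-5, 22-10}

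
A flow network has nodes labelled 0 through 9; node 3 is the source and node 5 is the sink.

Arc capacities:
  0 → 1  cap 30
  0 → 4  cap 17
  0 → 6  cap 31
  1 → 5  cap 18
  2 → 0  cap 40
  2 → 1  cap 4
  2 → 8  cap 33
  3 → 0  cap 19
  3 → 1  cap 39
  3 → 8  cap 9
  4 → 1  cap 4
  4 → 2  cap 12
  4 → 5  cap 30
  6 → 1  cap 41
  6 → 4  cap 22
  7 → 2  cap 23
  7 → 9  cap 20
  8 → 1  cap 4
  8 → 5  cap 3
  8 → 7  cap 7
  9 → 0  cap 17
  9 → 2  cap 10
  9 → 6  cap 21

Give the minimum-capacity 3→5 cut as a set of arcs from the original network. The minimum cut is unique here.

augment #1: 3→1→5 push 18
augment #2: 3→8→5 push 3
augment #3: 3→0→4→5 push 17
augment #4: 3→0→6→4→5 push 2
augment #5: 3→8→7→9→6→4→5 push 6
max flow = 46; residual-reachable set from 3 gives S-side
cut edges (S→T): {(1,5), (3,0), (3,8)} total cap 46

Min-cut arcs: {(1,5), (3,0), (3,8)} (total capacity 46)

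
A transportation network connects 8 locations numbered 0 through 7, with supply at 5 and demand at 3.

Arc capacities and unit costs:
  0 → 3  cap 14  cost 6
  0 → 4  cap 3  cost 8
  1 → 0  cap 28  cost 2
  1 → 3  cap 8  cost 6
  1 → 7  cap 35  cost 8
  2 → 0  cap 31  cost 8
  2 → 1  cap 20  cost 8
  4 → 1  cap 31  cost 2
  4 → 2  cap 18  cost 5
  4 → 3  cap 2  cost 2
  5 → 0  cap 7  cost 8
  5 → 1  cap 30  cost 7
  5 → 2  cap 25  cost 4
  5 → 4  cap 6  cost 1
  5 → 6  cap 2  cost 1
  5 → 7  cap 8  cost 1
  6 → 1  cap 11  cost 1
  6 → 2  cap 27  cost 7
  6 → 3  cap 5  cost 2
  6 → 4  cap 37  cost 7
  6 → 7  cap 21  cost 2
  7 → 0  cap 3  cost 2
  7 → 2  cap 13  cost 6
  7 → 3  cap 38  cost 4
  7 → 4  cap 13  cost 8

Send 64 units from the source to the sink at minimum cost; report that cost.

shortest-cost path #1: 5→6→3 push 2 @ unit cost 3 (adds 6)
shortest-cost path #2: 5→4→3 push 2 @ unit cost 3 (adds 6)
shortest-cost path #3: 5→7→3 push 8 @ unit cost 5 (adds 40)
shortest-cost path #4: 5→4→1→3 push 4 @ unit cost 9 (adds 36)
shortest-cost path #5: 5→1→3 push 4 @ unit cost 13 (adds 52)
shortest-cost path #6: 5→0→3 push 7 @ unit cost 14 (adds 98)
shortest-cost path #7: 5→1→0→3 push 7 @ unit cost 15 (adds 105)
shortest-cost path #8: 5→1→7→3 push 19 @ unit cost 19 (adds 361)
shortest-cost path #9: 5→2→0→1→7→3 push 7 @ unit cost 22 (adds 154)
shortest-cost path #10: 5→2→1→7→3 push 4 @ unit cost 24 (adds 96)
total cost = 954

Minimum cost for 64 units: 954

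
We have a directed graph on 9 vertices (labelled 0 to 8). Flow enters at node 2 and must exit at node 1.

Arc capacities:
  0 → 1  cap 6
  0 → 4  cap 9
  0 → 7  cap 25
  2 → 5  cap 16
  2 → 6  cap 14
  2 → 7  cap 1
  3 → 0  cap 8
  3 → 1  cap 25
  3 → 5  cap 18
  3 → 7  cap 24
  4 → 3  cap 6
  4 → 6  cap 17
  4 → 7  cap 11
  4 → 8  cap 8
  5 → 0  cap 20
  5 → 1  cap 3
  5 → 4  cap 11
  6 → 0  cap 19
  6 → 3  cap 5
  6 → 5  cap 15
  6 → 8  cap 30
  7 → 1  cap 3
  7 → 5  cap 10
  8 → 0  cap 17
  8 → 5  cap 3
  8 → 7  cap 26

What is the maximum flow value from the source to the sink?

Maximum flow value: 23

augment #1: 2→5→1 bottleneck 3, total now 3
augment #2: 2→7→1 bottleneck 1, total now 4
augment #3: 2→5→0→1 bottleneck 6, total now 10
augment #4: 2→6→3→1 bottleneck 5, total now 15
augment #5: 2→5→0→7→1 bottleneck 2, total now 17
augment #6: 2→5→4→3→1 bottleneck 5, total now 22
augment #7: 2→6→0→4→3→1 bottleneck 1, total now 23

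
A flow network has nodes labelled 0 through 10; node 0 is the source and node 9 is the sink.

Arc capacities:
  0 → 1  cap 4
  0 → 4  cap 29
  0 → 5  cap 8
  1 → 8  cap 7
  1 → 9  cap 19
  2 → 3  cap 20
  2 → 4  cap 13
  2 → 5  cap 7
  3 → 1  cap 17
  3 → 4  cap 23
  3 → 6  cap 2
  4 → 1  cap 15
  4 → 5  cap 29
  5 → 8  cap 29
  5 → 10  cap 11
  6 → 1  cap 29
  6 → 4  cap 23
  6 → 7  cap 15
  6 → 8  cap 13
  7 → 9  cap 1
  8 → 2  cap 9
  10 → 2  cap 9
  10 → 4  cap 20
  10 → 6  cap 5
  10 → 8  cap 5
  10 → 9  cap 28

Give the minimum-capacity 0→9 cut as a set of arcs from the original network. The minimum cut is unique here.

Min-cut arcs: {(1,9), (5,10), (7,9)} (total capacity 31)

augment #1: 0→1→9 push 4
augment #2: 0→4→1→9 push 15
augment #3: 0→5→10→9 push 8
augment #4: 0→4→5→10→9 push 3
augment #5: 0→4→5→8→2→3→6→7→9 push 1
max flow = 31; residual-reachable set from 0 gives S-side
cut edges (S→T): {(1,9), (5,10), (7,9)} total cap 31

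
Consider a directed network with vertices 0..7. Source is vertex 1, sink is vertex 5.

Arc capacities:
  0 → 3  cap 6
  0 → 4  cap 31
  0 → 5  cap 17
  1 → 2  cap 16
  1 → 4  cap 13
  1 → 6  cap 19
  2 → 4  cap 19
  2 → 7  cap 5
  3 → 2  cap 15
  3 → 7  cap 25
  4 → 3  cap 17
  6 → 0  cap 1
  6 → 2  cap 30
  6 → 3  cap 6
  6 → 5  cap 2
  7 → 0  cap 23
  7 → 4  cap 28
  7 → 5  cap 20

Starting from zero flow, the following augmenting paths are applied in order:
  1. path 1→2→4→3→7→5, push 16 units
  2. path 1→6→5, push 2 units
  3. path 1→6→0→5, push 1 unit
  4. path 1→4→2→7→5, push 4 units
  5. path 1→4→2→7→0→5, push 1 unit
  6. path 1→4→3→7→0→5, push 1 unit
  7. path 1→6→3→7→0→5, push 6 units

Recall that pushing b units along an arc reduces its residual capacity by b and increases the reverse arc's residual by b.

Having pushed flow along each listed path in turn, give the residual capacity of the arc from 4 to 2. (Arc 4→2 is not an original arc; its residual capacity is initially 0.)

Residual capacity of (4,2): 11

after path 1 (1→2→4→3→7→5, push 16): res(4,2)=16
after path 2 (1→6→5, push 2): res(4,2)=16
after path 3 (1→6→0→5, push 1): res(4,2)=16
after path 4 (1→4→2→7→5, push 4): res(4,2)=12
after path 5 (1→4→2→7→0→5, push 1): res(4,2)=11
after path 6 (1→4→3→7→0→5, push 1): res(4,2)=11
after path 7 (1→6→3→7→0→5, push 6): res(4,2)=11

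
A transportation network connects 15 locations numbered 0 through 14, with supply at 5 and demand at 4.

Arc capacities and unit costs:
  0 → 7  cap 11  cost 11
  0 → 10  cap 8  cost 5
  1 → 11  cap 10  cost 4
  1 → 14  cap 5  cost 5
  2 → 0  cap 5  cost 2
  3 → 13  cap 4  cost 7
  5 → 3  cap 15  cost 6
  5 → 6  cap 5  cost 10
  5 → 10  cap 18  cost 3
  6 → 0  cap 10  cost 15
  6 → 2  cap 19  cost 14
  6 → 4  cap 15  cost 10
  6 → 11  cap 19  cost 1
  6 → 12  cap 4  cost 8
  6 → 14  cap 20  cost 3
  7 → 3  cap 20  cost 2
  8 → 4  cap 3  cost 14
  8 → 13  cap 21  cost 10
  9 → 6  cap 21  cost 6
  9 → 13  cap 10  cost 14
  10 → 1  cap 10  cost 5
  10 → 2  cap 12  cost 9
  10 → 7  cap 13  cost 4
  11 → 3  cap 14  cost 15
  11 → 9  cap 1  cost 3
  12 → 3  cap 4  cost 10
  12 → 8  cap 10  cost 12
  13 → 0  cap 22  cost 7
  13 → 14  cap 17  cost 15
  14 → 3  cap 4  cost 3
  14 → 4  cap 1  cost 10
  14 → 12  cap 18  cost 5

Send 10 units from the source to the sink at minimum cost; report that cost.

shortest-cost path #1: 5→6→4 push 5 @ unit cost 20 (adds 100)
shortest-cost path #2: 5→10→1→14→4 push 1 @ unit cost 23 (adds 23)
shortest-cost path #3: 5→10→1→11→9→6→4 push 1 @ unit cost 31 (adds 31)
shortest-cost path #4: 5→10→1→14→12→8→4 push 3 @ unit cost 44 (adds 132)
total cost = 286

Minimum cost for 10 units: 286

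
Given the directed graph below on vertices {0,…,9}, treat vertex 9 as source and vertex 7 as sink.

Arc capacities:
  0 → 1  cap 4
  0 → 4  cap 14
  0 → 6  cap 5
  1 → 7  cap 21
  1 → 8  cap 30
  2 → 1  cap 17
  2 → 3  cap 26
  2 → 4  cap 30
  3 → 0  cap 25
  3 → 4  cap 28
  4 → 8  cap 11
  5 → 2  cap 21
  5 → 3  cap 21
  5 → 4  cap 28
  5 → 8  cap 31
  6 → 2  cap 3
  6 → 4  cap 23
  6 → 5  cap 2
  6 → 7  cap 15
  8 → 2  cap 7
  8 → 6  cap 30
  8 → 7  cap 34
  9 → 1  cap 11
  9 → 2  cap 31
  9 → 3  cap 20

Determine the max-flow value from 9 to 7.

Maximum flow value: 48

augment #1: 9→1→7 bottleneck 11, total now 11
augment #2: 9→2→1→7 bottleneck 10, total now 21
augment #3: 9→2→1→8→7 bottleneck 7, total now 28
augment #4: 9→2→4→8→7 bottleneck 11, total now 39
augment #5: 9→3→0→6→7 bottleneck 5, total now 44
augment #6: 9→3→0→1→8→7 bottleneck 4, total now 48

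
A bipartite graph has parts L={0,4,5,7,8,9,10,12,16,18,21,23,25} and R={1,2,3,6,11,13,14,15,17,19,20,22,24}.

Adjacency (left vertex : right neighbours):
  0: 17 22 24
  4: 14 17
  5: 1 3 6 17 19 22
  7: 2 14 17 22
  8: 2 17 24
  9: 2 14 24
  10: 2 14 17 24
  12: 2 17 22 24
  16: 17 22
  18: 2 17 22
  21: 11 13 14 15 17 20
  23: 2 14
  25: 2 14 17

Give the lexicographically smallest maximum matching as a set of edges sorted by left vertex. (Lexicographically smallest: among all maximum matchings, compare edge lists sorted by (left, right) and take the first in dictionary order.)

Lex-smallest maximum matching: {(0,17), (4,14), (5,1), (7,2), (8,24), (12,22), (21,11)}

|M| = 7 (so the lex-smallest maximum matching has 7 edges)
process left vertices in ascending order; for each, take the smallest-labelled available neighbour that still permits 7 edges overall, or leave it unmatched if none does
lex-smallest matching: {0-17, 4-14, 5-1, 7-2, 8-24, 12-22, 21-11}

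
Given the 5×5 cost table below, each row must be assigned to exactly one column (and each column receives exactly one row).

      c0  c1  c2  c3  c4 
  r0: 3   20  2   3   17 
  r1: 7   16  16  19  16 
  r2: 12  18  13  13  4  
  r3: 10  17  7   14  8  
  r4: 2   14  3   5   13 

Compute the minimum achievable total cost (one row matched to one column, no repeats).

optimal assignment: row0→col3 (cost 3), row1→col1 (cost 16), row2→col4 (cost 4), row3→col2 (cost 7), row4→col0 (cost 2)
total = 3 + 16 + 4 + 7 + 2 = 32

Minimum assignment cost: 32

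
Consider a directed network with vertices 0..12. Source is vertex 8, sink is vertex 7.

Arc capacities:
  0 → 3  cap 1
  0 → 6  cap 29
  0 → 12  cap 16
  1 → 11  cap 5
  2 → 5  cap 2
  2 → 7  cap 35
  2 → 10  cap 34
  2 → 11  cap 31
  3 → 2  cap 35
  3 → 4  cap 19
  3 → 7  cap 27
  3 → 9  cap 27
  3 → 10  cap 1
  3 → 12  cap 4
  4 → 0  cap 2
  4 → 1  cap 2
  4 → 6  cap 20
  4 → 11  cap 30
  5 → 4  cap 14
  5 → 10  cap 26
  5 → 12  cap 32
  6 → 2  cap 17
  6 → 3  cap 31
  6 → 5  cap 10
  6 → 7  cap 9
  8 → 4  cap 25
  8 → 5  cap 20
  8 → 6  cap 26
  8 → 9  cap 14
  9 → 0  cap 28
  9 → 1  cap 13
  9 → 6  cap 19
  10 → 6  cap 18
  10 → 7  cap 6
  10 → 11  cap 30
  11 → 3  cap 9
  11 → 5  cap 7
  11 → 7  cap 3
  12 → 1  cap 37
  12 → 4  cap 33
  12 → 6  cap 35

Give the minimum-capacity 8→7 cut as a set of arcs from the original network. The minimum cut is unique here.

Min-cut arcs: {(0,3), (6,2), (6,3), (6,7), (10,7), (11,3), (11,7)} (total capacity 76)

augment #1: 8→6→7 push 9
augment #2: 8→4→11→7 push 3
augment #3: 8→5→10→7 push 6
augment #4: 8→6→2→7 push 17
augment #5: 8→4→0→3→7 push 1
augment #6: 8→4→6→3→7 push 20
augment #7: 8→4→11→3→7 push 1
augment #8: 8→9→6→3→7 push 5
augment #9: 8→9→6→3→2→7 push 6
augment #10: 8→5→4→11→3→2→7 push 8
max flow = 76; residual-reachable set from 8 gives S-side
cut edges (S→T): {(0,3), (6,2), (6,3), (6,7), (10,7), (11,3), (11,7)} total cap 76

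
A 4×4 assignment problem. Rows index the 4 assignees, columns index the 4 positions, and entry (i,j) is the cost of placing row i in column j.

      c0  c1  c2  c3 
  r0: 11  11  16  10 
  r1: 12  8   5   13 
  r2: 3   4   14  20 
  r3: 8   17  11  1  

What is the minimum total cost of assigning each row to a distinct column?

Minimum assignment cost: 20

optimal assignment: row0→col1 (cost 11), row1→col2 (cost 5), row2→col0 (cost 3), row3→col3 (cost 1)
total = 11 + 5 + 3 + 1 = 20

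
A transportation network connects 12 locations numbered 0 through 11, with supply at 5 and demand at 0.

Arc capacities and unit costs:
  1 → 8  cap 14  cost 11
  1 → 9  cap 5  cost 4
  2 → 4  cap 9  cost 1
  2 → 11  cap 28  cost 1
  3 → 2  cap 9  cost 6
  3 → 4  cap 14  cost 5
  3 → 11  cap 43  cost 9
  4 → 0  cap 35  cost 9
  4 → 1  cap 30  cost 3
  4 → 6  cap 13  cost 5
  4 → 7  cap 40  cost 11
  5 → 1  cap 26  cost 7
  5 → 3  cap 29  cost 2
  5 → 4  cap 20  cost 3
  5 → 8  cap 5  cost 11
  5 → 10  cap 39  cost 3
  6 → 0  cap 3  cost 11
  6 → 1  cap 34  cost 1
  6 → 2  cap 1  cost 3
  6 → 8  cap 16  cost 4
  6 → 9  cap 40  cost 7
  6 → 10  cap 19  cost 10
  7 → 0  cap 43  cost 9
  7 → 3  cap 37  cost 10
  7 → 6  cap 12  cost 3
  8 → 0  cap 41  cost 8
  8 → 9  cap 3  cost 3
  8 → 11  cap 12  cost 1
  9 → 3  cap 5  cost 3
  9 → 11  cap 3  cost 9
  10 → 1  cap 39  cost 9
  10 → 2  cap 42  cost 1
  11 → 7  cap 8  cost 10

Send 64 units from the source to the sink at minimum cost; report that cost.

Minimum cost for 64 units: 1146

shortest-cost path #1: 5→4→0 push 20 @ unit cost 12 (adds 240)
shortest-cost path #2: 5→10→2→4→0 push 9 @ unit cost 14 (adds 126)
shortest-cost path #3: 5→3→4→0 push 6 @ unit cost 16 (adds 96)
shortest-cost path #4: 5→8→0 push 5 @ unit cost 19 (adds 95)
shortest-cost path #5: 5→3→4→6→0 push 3 @ unit cost 23 (adds 69)
shortest-cost path #6: 5→3→4→6→8→0 push 5 @ unit cost 24 (adds 120)
shortest-cost path #7: 5→10→2→11→7→0 push 8 @ unit cost 24 (adds 192)
shortest-cost path #8: 5→1→8→0 push 8 @ unit cost 26 (adds 208)
total cost = 1146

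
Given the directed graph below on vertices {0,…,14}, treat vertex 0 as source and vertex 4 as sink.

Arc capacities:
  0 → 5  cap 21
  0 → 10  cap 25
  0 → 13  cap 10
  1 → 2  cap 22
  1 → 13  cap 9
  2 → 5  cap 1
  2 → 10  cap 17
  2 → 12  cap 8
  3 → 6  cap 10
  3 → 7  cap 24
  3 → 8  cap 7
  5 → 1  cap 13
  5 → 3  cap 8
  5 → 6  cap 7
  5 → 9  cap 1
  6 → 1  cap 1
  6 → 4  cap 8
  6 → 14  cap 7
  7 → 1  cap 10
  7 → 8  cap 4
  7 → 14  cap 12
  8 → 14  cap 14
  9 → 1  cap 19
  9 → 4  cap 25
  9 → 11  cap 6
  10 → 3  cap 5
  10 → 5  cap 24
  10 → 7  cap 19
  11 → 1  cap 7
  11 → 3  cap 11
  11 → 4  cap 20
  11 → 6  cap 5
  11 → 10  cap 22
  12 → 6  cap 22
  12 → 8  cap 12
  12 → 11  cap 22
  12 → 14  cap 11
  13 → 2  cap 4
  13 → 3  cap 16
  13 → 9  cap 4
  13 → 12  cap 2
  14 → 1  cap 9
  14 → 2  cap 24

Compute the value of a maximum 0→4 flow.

Maximum flow value: 23

augment #1: 0→5→6→4 bottleneck 7, total now 7
augment #2: 0→5→9→4 bottleneck 1, total now 8
augment #3: 0→13→9→4 bottleneck 4, total now 12
augment #4: 0→5→3→6→4 bottleneck 1, total now 13
augment #5: 0→13→12→11→4 bottleneck 2, total now 15
augment #6: 0→13→2→12→11→4 bottleneck 4, total now 19
augment #7: 0→5→1→2→12→11→4 bottleneck 4, total now 23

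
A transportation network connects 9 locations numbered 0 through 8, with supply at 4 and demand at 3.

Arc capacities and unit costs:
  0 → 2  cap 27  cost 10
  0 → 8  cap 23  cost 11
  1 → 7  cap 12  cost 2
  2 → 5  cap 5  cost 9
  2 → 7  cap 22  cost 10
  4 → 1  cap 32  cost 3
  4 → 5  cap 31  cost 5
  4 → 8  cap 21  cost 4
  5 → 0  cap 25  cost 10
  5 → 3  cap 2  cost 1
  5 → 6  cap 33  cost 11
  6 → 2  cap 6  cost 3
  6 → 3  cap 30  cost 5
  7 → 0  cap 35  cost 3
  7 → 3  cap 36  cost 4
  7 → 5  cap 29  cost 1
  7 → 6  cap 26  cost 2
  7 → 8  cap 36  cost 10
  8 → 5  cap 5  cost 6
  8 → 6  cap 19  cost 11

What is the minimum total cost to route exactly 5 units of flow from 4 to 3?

Minimum cost for 5 units: 39

shortest-cost path #1: 4→5→3 push 2 @ unit cost 6 (adds 12)
shortest-cost path #2: 4→1→7→3 push 3 @ unit cost 9 (adds 27)
total cost = 39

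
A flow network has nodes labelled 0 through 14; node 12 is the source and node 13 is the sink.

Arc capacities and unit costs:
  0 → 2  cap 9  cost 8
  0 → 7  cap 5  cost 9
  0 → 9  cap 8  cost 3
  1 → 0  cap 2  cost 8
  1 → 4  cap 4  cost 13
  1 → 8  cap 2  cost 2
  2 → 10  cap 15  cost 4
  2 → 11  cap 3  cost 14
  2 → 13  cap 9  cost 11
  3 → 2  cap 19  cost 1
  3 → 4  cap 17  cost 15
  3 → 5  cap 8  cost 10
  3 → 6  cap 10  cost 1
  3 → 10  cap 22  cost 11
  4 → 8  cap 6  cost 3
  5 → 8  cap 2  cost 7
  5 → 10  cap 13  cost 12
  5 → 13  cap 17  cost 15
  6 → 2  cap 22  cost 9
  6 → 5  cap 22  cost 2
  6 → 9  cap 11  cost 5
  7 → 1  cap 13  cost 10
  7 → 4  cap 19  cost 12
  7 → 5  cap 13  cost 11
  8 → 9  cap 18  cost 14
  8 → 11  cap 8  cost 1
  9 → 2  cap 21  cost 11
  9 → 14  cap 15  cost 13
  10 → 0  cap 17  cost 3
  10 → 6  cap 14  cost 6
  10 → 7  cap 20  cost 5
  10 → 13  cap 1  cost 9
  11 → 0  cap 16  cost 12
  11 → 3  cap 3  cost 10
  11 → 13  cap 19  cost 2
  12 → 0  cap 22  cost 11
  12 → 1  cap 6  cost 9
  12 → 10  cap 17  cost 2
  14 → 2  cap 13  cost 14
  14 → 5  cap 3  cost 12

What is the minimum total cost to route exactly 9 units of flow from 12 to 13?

Minimum cost for 9 units: 175

shortest-cost path #1: 12→10→13 push 1 @ unit cost 11 (adds 11)
shortest-cost path #2: 12→1→8→11→13 push 2 @ unit cost 14 (adds 28)
shortest-cost path #3: 12→10→6→5→8→11→13 push 2 @ unit cost 20 (adds 40)
shortest-cost path #4: 12→10→0→2→13 push 4 @ unit cost 24 (adds 96)
total cost = 175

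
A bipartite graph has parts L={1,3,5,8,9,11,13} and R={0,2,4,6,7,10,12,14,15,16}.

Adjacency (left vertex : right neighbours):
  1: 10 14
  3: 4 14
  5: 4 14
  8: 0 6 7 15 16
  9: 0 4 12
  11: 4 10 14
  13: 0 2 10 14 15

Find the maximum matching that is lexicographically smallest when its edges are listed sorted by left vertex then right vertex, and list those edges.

Lex-smallest maximum matching: {(1,10), (3,4), (5,14), (8,0), (9,12), (13,2)}

|M| = 6 (so the lex-smallest maximum matching has 6 edges)
process left vertices in ascending order; for each, take the smallest-labelled available neighbour that still permits 6 edges overall, or leave it unmatched if none does
lex-smallest matching: {1-10, 3-4, 5-14, 8-0, 9-12, 13-2}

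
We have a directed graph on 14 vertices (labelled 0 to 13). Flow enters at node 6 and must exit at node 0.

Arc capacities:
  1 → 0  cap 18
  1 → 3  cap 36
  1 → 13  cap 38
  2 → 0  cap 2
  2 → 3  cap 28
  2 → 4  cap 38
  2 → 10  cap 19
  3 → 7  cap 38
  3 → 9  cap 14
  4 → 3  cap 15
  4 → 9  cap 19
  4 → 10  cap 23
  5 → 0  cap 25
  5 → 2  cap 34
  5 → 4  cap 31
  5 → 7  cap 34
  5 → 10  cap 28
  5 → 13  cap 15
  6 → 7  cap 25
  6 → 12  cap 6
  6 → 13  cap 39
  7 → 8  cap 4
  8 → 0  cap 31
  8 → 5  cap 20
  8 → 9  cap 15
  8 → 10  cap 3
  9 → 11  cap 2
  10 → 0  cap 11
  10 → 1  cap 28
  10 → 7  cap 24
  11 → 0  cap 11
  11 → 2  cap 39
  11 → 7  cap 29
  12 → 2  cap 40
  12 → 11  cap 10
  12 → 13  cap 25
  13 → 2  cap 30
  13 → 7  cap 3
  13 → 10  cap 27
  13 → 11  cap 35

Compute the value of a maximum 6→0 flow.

Maximum flow value: 46

augment #1: 6→7→8→0 bottleneck 4, total now 4
augment #2: 6→12→2→0 bottleneck 2, total now 6
augment #3: 6→12→11→0 bottleneck 4, total now 10
augment #4: 6→13→10→0 bottleneck 11, total now 21
augment #5: 6→13→11→0 bottleneck 7, total now 28
augment #6: 6→13→10→1→0 bottleneck 16, total now 44
augment #7: 6→13→2→10→1→0 bottleneck 2, total now 46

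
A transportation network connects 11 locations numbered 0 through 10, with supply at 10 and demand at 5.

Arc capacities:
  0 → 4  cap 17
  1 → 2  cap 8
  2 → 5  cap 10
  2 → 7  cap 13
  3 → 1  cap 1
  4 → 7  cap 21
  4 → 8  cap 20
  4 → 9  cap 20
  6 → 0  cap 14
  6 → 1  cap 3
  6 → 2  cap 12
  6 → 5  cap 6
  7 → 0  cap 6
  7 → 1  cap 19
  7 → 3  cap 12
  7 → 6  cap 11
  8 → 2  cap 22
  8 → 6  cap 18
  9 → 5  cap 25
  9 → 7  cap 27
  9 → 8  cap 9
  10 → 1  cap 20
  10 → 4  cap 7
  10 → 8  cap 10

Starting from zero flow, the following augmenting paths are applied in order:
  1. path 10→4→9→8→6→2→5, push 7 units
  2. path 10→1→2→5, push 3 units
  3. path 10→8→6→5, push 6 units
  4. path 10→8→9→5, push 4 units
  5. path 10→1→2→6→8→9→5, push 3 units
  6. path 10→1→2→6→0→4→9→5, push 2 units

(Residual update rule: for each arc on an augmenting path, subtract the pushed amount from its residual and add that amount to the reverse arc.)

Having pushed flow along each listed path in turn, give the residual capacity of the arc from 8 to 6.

after path 1 (10→4→9→8→6→2→5, push 7): res(8,6)=11
after path 2 (10→1→2→5, push 3): res(8,6)=11
after path 3 (10→8→6→5, push 6): res(8,6)=5
after path 4 (10→8→9→5, push 4): res(8,6)=5
after path 5 (10→1→2→6→8→9→5, push 3): res(8,6)=8
after path 6 (10→1→2→6→0→4→9→5, push 2): res(8,6)=8

Residual capacity of (8,6): 8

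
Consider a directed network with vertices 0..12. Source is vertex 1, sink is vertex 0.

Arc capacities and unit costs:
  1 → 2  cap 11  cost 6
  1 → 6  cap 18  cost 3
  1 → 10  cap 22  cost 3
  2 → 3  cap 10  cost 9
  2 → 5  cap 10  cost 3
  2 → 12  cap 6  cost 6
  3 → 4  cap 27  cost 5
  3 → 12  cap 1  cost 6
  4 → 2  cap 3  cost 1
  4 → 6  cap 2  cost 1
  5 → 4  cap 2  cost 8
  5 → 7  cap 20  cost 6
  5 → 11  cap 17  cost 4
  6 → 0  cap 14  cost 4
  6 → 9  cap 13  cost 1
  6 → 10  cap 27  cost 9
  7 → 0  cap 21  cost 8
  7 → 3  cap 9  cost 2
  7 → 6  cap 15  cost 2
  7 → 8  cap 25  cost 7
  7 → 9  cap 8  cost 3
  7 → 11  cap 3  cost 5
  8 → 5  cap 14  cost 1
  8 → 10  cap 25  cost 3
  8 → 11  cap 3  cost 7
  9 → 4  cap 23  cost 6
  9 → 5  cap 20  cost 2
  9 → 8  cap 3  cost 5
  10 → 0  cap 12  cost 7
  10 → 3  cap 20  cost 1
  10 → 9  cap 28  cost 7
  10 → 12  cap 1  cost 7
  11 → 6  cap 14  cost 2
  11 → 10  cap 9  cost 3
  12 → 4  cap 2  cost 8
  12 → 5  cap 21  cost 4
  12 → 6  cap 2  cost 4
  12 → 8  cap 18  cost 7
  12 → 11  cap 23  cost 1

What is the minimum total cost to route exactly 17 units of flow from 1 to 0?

Minimum cost for 17 units: 128

shortest-cost path #1: 1→6→0 push 14 @ unit cost 7 (adds 98)
shortest-cost path #2: 1→10→0 push 3 @ unit cost 10 (adds 30)
total cost = 128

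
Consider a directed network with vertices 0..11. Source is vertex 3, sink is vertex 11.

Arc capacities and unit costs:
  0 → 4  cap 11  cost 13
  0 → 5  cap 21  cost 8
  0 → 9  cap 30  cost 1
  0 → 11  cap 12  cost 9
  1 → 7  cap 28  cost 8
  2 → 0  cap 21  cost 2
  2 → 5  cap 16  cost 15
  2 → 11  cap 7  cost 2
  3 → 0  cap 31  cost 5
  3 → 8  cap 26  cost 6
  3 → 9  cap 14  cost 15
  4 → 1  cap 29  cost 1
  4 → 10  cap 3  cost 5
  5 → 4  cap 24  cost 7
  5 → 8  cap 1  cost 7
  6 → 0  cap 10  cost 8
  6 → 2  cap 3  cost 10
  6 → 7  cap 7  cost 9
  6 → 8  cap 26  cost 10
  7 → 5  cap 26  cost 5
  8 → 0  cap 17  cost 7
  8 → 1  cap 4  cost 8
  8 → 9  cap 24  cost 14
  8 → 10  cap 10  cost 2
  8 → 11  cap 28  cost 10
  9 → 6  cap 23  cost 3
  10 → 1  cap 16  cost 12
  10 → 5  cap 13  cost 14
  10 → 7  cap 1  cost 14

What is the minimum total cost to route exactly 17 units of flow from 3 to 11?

shortest-cost path #1: 3→0→11 push 12 @ unit cost 14 (adds 168)
shortest-cost path #2: 3→8→11 push 5 @ unit cost 16 (adds 80)
total cost = 248

Minimum cost for 17 units: 248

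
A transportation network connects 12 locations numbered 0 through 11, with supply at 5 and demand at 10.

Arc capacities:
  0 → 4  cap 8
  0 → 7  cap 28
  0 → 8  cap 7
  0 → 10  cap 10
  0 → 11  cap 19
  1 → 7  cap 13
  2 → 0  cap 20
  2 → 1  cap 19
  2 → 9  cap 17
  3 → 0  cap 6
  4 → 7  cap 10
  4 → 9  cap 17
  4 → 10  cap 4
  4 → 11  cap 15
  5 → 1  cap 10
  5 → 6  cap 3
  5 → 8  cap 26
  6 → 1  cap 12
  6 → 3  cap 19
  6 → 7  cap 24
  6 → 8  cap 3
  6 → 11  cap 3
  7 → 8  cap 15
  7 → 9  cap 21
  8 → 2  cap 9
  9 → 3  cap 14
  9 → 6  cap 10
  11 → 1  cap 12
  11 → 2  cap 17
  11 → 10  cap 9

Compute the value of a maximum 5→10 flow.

augment #1: 5→6→11→10 bottleneck 3, total now 3
augment #2: 5→8→2→0→10 bottleneck 9, total now 12
augment #3: 5→1→7→9→3→0→10 bottleneck 1, total now 13
augment #4: 5→1→7→9→3→0→4→10 bottleneck 4, total now 17
augment #5: 5→1→7→9→3→0→11→10 bottleneck 1, total now 18

Maximum flow value: 18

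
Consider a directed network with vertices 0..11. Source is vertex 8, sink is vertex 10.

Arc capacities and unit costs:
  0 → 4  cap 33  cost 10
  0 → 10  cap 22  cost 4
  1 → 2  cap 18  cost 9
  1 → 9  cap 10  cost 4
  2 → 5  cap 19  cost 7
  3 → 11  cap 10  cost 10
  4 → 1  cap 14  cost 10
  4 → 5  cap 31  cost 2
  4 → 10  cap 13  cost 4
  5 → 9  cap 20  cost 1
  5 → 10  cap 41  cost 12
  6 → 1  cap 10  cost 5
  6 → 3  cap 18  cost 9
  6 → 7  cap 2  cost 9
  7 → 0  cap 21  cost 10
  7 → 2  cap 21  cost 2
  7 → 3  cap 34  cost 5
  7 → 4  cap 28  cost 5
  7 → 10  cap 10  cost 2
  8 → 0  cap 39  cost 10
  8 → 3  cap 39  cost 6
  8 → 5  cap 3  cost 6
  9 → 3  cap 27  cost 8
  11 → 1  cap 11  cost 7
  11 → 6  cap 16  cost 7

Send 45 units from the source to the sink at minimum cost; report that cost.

Minimum cost for 45 units: 929

shortest-cost path #1: 8→0→10 push 22 @ unit cost 14 (adds 308)
shortest-cost path #2: 8→5→10 push 3 @ unit cost 18 (adds 54)
shortest-cost path #3: 8→0→4→10 push 13 @ unit cost 24 (adds 312)
shortest-cost path #4: 8→0→4→5→10 push 4 @ unit cost 34 (adds 136)
shortest-cost path #5: 8→3→11→6→7→10 push 2 @ unit cost 34 (adds 68)
shortest-cost path #6: 8→3→11→1→2→5→10 push 1 @ unit cost 51 (adds 51)
total cost = 929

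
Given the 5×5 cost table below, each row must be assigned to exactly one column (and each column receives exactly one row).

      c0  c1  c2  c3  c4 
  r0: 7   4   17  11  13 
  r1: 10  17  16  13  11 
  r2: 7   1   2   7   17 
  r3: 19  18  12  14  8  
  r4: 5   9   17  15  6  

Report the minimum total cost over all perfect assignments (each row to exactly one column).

Minimum assignment cost: 32

optimal assignment: row0→col1 (cost 4), row1→col3 (cost 13), row2→col2 (cost 2), row3→col4 (cost 8), row4→col0 (cost 5)
total = 4 + 13 + 2 + 8 + 5 = 32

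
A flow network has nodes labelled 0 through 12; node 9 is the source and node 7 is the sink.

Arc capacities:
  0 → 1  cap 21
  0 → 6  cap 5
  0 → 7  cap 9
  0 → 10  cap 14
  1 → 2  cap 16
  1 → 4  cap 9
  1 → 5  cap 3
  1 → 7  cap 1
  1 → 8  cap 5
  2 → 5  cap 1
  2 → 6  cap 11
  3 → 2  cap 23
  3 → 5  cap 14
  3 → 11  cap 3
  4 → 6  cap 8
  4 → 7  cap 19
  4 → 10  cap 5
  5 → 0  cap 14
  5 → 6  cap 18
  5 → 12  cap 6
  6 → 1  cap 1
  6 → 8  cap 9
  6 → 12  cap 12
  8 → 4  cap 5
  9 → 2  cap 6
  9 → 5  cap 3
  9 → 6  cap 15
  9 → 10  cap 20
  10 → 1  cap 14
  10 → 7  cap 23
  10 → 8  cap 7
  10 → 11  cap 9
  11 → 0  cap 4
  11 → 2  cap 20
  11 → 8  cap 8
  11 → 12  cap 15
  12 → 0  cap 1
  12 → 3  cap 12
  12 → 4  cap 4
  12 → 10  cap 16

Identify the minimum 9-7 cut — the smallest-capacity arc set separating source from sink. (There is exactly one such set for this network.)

Min-cut arcs: {(2,5), (6,1), (6,12), (8,4), (9,5), (9,10)} (total capacity 42)

augment #1: 9→10→7 push 20
augment #2: 9→5→0→7 push 3
augment #3: 9→6→1→7 push 1
augment #4: 9→2→5→0→7 push 1
augment #5: 9→6→8→4→7 push 5
augment #6: 9→6→12→0→7 push 1
augment #7: 9→6→12→4→7 push 4
augment #8: 9→6→12→10→7 push 3
augment #9: 9→6→12→3→5→0→7 push 1
augment #10: 9→2→6→12→3→5→0→7 push 3
max flow = 42; residual-reachable set from 9 gives S-side
cut edges (S→T): {(2,5), (6,1), (6,12), (8,4), (9,5), (9,10)} total cap 42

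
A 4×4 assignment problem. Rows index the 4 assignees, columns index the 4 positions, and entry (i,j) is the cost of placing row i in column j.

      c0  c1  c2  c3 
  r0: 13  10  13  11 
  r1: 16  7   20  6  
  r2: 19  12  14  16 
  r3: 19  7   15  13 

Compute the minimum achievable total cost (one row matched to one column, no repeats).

Minimum assignment cost: 40

optimal assignment: row0→col0 (cost 13), row1→col3 (cost 6), row2→col2 (cost 14), row3→col1 (cost 7)
total = 13 + 6 + 14 + 7 = 40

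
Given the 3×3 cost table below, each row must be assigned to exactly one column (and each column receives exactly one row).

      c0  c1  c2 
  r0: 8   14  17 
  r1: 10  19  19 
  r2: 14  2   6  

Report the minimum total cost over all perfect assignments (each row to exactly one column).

Minimum assignment cost: 29

one of 2 optimal assignments: row0→col0 (cost 8), row1→col2 (cost 19), row2→col1 (cost 2)
total = 8 + 19 + 2 = 29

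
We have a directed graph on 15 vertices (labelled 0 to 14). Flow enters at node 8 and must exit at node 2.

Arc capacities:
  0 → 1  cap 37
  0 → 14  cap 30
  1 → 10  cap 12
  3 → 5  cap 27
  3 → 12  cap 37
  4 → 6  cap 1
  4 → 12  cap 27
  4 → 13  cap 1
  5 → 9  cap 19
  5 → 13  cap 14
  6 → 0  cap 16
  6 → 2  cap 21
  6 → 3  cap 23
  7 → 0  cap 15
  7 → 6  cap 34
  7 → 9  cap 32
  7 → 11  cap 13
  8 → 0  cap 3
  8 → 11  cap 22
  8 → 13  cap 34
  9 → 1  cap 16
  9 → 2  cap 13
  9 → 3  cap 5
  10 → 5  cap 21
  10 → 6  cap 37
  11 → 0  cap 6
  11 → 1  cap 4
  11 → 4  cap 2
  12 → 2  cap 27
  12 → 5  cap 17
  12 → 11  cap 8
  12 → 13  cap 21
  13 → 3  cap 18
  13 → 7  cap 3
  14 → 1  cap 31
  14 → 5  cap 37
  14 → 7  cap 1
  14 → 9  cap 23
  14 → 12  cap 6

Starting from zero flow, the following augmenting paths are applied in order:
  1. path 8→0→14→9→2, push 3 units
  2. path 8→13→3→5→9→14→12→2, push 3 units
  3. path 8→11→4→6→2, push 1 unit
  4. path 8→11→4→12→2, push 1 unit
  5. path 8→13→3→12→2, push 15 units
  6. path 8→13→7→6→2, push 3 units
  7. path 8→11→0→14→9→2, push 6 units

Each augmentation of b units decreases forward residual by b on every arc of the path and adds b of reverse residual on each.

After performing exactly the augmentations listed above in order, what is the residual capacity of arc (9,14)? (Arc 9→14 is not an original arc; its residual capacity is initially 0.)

Residual capacity of (9,14): 6

after path 1 (8→0→14→9→2, push 3): res(9,14)=3
after path 2 (8→13→3→5→9→14→12→2, push 3): res(9,14)=0
after path 3 (8→11→4→6→2, push 1): res(9,14)=0
after path 4 (8→11→4→12→2, push 1): res(9,14)=0
after path 5 (8→13→3→12→2, push 15): res(9,14)=0
after path 6 (8→13→7→6→2, push 3): res(9,14)=0
after path 7 (8→11→0→14→9→2, push 6): res(9,14)=6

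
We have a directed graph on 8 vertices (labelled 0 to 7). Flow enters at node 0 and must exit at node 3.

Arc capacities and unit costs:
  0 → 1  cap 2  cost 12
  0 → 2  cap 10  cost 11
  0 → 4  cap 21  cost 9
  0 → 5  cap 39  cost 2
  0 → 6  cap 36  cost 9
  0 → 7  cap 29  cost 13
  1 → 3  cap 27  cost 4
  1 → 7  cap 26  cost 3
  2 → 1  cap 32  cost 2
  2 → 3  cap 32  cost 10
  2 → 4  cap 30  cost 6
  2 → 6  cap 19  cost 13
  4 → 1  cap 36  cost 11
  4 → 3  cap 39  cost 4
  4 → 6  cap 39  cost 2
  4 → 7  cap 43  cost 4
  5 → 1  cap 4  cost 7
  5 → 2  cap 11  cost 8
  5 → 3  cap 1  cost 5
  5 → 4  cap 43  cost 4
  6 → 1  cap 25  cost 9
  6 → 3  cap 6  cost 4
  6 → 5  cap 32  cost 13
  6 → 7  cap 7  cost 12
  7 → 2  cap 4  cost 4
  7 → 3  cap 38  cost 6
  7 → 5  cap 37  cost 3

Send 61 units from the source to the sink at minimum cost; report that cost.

shortest-cost path #1: 0→5→3 push 1 @ unit cost 7 (adds 7)
shortest-cost path #2: 0→5→4→3 push 38 @ unit cost 10 (adds 380)
shortest-cost path #3: 0→4→3 push 1 @ unit cost 13 (adds 13)
shortest-cost path #4: 0→6→3 push 6 @ unit cost 13 (adds 78)
shortest-cost path #5: 0→1→3 push 2 @ unit cost 16 (adds 32)
shortest-cost path #6: 0→4→5→1→3 push 4 @ unit cost 16 (adds 64)
shortest-cost path #7: 0→2→1→3 push 9 @ unit cost 17 (adds 153)
total cost = 727

Minimum cost for 61 units: 727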